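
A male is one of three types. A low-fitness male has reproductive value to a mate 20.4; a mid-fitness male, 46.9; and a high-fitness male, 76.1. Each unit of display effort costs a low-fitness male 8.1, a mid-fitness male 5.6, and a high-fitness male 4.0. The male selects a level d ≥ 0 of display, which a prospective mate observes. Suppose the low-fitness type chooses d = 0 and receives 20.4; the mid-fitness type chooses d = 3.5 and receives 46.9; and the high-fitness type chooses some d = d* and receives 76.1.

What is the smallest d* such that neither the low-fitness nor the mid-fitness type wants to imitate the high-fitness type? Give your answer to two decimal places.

Mid-fitness type (on-path payoff 46.9 − 5.6×3.5 = 27.3) won't mimic when 27.3 ≥ 76.1 − 5.6·d*, i.e. d* ≥ 8.71.
Low-fitness type (on-path payoff 20.4) won't mimic when 20.4 ≥ 76.1 − 8.1·d*, i.e. d* ≥ 6.88.
Both must hold, so d* = max(6.88, 8.71) = 8.71. The mid-fitness type's constraint binds.

8.71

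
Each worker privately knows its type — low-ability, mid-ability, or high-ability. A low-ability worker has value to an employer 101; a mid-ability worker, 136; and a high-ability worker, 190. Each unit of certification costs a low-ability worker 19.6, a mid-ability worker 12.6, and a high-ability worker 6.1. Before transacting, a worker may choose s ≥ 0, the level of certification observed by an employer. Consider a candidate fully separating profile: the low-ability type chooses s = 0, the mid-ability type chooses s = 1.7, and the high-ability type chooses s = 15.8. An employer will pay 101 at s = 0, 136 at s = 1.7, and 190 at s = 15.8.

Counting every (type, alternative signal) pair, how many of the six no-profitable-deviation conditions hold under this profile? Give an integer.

3

High-ability (own payoff 190 − 6.1×15.8 = 93.62): to s=0 gives 101 → profitable ✗; to s=1.7 gives 136 − 6.1×1.7 = 125.63 → profitable ✗.
Low-ability (own payoff 101): to s=1.7 gives 136 − 19.6×1.7 = 102.68 → profitable ✗; to s=15.8 gives 190 − 19.6×15.8 = -119.68 → no gain ✓.
Mid-ability (own payoff 136 − 12.6×1.7 = 114.58): to s=0 gives 101 → no gain ✓; to s=15.8 gives 190 − 12.6×15.8 = -9.08 → no gain ✓.
3 of the 6 constraints hold; not an equilibrium.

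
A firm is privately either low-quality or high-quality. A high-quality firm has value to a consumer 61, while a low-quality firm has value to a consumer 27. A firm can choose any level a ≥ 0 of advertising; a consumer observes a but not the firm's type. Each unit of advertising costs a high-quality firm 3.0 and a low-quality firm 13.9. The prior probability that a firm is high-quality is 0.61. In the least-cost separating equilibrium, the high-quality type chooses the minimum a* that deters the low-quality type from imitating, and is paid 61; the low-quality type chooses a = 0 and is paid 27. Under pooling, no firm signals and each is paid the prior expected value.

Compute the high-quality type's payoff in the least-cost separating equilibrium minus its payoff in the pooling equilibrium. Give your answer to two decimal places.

5.92

Least-cost separating signal: a* solves 27 = 61 − 13.9·a*, so a* = (61 − 27)/13.9 ≈ 2.4460.
High-quality type's separating payoff: 61 − 3.0 × a* = 61 − 3.0 × (61 − 27)/13.9 = 61 − 102/13.9 ≈ 53.6619.
Pooling payoff: 0.61 × 61 + 0.39 × 27 = 47.74.
Difference: 53.6619 − 47.74 = 5.9219, i.e. 5.92 to two decimal places.
The high-quality type prefers to separate.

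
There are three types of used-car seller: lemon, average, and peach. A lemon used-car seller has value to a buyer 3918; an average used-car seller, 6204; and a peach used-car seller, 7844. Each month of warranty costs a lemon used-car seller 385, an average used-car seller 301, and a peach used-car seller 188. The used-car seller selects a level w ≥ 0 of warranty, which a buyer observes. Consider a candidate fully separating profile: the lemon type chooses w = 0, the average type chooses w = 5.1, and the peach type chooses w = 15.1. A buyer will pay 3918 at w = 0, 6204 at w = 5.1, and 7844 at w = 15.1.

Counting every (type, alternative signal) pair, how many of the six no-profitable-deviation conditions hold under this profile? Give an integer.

Average (own payoff 6204 − 301×5.1 = 4668.9): to w=0 gives 3918 → no gain ✓; to w=15.1 gives 7844 − 301×15.1 = 3298.9 → no gain ✓.
Lemon (own payoff 3918): to w=5.1 gives 6204 − 385×5.1 = 4240.5 → profitable ✗; to w=15.1 gives 7844 − 385×15.1 = 2030.5 → no gain ✓.
Peach (own payoff 7844 − 188×15.1 = 5005.2): to w=0 gives 3918 → no gain ✓; to w=5.1 gives 6204 − 188×5.1 = 5245.2 → profitable ✗.
4 of the 6 constraints hold; not an equilibrium.

4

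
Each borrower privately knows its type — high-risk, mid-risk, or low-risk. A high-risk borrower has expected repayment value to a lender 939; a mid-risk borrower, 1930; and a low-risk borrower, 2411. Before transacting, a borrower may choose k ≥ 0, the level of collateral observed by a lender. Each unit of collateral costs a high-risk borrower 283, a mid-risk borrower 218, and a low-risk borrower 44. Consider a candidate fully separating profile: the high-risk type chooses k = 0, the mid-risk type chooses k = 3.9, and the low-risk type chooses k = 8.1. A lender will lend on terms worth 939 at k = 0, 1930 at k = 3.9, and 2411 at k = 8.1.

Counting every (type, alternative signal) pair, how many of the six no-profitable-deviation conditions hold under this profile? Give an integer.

6

Mid-risk (own payoff 1930 − 218×3.9 = 1079.8): to k=0 gives 939 → no gain ✓; to k=8.1 gives 2411 − 218×8.1 = 645.2 → no gain ✓.
Low-risk (own payoff 2411 − 44×8.1 = 2054.6): to k=0 gives 939 → no gain ✓; to k=3.9 gives 1930 − 44×3.9 = 1758.4 → no gain ✓.
High-risk (own payoff 939): to k=3.9 gives 1930 − 283×3.9 = 826.3 → no gain ✓; to k=8.1 gives 2411 − 283×8.1 = 118.7 → no gain ✓.
6 of the 6 constraints hold; this profile is a separating equilibrium.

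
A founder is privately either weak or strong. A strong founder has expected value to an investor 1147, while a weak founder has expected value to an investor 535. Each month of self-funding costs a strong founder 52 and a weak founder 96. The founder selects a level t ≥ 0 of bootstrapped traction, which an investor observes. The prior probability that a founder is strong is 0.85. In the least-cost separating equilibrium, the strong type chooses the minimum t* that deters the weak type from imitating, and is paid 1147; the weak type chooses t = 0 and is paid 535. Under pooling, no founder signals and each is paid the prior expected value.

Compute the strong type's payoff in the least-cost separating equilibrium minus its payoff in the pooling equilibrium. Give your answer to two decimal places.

Least-cost separating signal: t* solves 535 = 1147 − 96·t*, so t* = (1147 − 535)/96 = 6.375.
Strong type's separating payoff: 1147 − 52 × t* = 1147 − 52 × (1147 − 535)/96 = 1147 − 31824/96 = 815.5.
Pooling payoff: 0.85 × 1147 + 0.15 × 535 = 1055.2.
Difference: 815.5 − 1055.2 = -239.70.
The strong type would prefer the pooling outcome.

-239.70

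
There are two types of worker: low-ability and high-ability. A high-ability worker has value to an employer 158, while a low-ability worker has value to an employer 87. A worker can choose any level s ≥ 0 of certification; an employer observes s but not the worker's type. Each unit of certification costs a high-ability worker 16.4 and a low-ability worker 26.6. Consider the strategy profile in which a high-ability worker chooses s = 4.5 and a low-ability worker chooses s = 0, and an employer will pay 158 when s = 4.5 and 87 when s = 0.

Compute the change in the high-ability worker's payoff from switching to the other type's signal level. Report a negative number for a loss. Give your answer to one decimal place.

Playing s = 4.5 the high-ability worker receives 158 − 16.4 × 4.5 = 84.2.
Deviating to s = 0 yields 87 instead.
Gain from deviating: 87 − 84.2 = 2.8.
The gain is positive, so the high-ability type's incentive-compatibility constraint is violated — this profile is not a separating equilibrium.

2.8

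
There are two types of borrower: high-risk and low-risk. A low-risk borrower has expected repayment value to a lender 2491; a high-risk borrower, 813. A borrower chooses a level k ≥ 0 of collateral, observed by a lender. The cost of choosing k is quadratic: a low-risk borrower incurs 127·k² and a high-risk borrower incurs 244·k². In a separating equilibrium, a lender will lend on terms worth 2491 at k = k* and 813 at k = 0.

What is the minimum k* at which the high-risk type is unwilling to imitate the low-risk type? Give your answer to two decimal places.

2.62

The high-risk type at k = 0 receives 813; imitating at k* yields 2491 − 244·k*².
Indifference: 813 = 2491 − 244·k*², so k*² = (2491 − 813) / 244 ≈ 6.8770.
k* = √6.8770 ≈ 2.62.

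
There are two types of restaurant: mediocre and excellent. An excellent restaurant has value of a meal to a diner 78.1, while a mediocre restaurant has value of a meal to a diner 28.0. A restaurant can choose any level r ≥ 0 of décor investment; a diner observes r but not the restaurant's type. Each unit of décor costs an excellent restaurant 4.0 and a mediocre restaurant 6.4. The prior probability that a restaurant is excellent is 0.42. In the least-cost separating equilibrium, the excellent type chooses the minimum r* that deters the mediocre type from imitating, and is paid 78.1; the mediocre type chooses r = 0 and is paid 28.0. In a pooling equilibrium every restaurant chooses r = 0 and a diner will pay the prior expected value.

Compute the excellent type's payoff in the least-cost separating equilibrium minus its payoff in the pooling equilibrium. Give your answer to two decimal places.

Least-cost separating signal: r* solves 28.0 = 78.1 − 6.4·r*, so r* = (78.1 − 28.0)/6.4 ≈ 7.8281.
Excellent type's separating payoff: 78.1 − 4.0 × r* = 78.1 − 4.0 × (78.1 − 28.0)/6.4 = 78.1 − 200.4/6.4 = 46.7875.
Pooling payoff: 0.42 × 78.1 + 0.58 × 28.0 = 49.042.
Difference: 46.7875 − 49.042 = -2.2545, i.e. -2.25 to two decimal places.
The excellent type would prefer the pooling outcome.

-2.25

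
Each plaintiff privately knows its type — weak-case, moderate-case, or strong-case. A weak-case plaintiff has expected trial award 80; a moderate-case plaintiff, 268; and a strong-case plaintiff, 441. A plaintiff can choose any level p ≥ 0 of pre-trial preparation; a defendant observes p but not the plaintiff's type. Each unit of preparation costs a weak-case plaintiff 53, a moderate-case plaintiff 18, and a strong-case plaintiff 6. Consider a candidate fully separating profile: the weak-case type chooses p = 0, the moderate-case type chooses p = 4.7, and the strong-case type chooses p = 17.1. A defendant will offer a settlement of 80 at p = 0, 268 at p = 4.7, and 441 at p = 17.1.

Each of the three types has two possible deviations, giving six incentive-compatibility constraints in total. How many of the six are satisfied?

Moderate-case (own payoff 268 − 18×4.7 = 183.4): to p=0 gives 80 → no gain ✓; to p=17.1 gives 441 − 18×17.1 = 133.2 → no gain ✓.
Weak-case (own payoff 80): to p=4.7 gives 268 − 53×4.7 = 18.9 → no gain ✓; to p=17.1 gives 441 − 53×17.1 = -465.3 → no gain ✓.
Strong-case (own payoff 441 − 6×17.1 = 338.4): to p=0 gives 80 → no gain ✓; to p=4.7 gives 268 − 6×4.7 = 239.8 → no gain ✓.
6 of the 6 constraints hold; this profile is a separating equilibrium.

6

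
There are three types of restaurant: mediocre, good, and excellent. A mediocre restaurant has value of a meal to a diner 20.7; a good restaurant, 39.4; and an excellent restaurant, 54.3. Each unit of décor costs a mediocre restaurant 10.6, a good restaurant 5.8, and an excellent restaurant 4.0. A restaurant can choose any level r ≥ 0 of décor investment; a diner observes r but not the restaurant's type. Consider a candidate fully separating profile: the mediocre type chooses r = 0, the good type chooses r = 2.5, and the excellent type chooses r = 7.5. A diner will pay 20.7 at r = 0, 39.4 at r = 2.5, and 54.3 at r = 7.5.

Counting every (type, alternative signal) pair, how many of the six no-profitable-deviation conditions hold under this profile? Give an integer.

5

Good (own payoff 39.4 − 5.8×2.5 = 24.9): to r=0 gives 20.7 → no gain ✓; to r=7.5 gives 54.3 − 5.8×7.5 = 10.8 → no gain ✓.
Excellent (own payoff 54.3 − 4.0×7.5 = 24.3): to r=0 gives 20.7 → no gain ✓; to r=2.5 gives 39.4 − 4.0×2.5 = 29.4 → profitable ✗.
Mediocre (own payoff 20.7): to r=2.5 gives 39.4 − 10.6×2.5 = 12.9 → no gain ✓; to r=7.5 gives 54.3 − 10.6×7.5 = -25.2 → no gain ✓.
5 of the 6 constraints hold; not an equilibrium.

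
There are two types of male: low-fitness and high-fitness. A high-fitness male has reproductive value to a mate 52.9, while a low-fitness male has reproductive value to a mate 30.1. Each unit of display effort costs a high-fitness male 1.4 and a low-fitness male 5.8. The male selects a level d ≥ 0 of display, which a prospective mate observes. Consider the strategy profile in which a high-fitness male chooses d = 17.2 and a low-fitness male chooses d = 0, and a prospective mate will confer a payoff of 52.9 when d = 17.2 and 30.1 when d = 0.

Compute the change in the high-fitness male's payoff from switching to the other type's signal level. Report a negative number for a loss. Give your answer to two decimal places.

1.28

Playing d = 17.2 the high-fitness male receives 52.9 − 1.4 × 17.2 = 28.82.
Deviating to d = 0 yields 30.1 instead.
Gain from deviating: 30.1 − 28.82 = 1.28.
The gain is positive, so the high-fitness type's incentive-compatibility constraint is violated — this profile is not a separating equilibrium.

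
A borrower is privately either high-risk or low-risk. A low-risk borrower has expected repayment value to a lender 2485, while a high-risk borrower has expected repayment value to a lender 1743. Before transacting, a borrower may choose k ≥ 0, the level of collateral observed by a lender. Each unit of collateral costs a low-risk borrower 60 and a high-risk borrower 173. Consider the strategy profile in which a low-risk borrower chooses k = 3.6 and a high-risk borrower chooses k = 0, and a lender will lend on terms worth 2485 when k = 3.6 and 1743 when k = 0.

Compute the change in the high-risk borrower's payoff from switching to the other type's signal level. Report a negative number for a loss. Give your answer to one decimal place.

119.2

Playing k = 0 the high-risk borrower receives 1743.
Deviating to k = 3.6 brings payment 2485 at cost 173 × 3.6 = 622.8, netting 1862.2.
Gain from deviating: 1862.2 − 1743 = 119.2.
The gain is positive, so the high-risk type's incentive-compatibility constraint is violated — this profile is not a separating equilibrium.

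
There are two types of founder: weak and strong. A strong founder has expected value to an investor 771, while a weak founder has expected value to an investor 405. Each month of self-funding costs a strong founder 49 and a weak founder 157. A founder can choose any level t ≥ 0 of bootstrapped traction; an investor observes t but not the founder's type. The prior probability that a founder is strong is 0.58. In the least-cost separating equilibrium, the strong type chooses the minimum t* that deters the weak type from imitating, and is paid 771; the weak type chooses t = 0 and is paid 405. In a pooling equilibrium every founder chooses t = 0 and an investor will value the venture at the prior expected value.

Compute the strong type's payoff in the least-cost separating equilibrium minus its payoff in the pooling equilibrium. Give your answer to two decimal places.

Least-cost separating signal: t* solves 405 = 771 − 157·t*, so t* = (771 − 405)/157 ≈ 2.3312.
Strong type's separating payoff: 771 − 49 × t* = 771 − 49 × (771 − 405)/157 = 771 − 17934/157 ≈ 656.7707.
Pooling payoff: 0.58 × 771 + 0.42 × 405 = 617.28.
Difference: 656.7707 − 617.28 = 39.4907, i.e. 39.49 to two decimal places.
The strong type prefers to separate.

39.49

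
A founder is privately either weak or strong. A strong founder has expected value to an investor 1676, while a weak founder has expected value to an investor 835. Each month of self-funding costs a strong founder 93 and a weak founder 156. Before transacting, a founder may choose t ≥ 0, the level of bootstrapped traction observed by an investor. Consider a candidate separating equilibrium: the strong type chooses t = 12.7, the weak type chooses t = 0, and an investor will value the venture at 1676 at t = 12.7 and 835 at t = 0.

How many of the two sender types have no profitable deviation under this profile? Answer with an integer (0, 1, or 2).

1

Strong type: signal → 1676 − 93 × 12.7 = 494.9; deviate to 0 → 835. IC fails (494.9 < 835).
Weak type: stay at 0 → 835; mimic → 1676 − 156 × 12.7 = -305.2. IC holds (835 ≥ -305.2).
1 of 2 constraints hold, so this profile is not an equilibrium.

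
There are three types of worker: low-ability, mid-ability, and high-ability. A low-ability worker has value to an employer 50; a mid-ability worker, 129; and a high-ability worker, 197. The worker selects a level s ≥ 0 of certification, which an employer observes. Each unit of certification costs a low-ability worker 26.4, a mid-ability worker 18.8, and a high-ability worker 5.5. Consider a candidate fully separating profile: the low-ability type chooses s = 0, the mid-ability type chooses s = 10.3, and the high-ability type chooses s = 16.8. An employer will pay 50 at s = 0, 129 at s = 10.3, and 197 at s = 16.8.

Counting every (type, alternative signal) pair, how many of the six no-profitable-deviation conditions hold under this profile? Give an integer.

High-ability (own payoff 197 − 5.5×16.8 = 104.6): to s=0 gives 50 → no gain ✓; to s=10.3 gives 129 − 5.5×10.3 = 72.35 → no gain ✓.
Low-ability (own payoff 50): to s=10.3 gives 129 − 26.4×10.3 = -142.92 → no gain ✓; to s=16.8 gives 197 − 26.4×16.8 = -246.52 → no gain ✓.
Mid-ability (own payoff 129 − 18.8×10.3 = -64.64): to s=0 gives 50 → profitable ✗; to s=16.8 gives 197 − 18.8×16.8 = -118.84 → no gain ✓.
5 of the 6 constraints hold; not an equilibrium.

5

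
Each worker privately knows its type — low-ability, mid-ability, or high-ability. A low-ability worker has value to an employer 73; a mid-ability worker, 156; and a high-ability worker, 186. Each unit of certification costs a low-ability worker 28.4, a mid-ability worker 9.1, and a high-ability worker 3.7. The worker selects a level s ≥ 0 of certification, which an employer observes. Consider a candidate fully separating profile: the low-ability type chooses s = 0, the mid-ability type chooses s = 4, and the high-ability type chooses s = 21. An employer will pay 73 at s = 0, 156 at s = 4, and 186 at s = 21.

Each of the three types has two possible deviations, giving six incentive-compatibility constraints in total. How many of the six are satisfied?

Low-ability (own payoff 73): to s=4 gives 156 − 28.4×4 = 42.4 → no gain ✓; to s=21 gives 186 − 28.4×21 = -410.4 → no gain ✓.
High-ability (own payoff 186 − 3.7×21 = 108.3): to s=0 gives 73 → no gain ✓; to s=4 gives 156 − 3.7×4 = 141.2 → profitable ✗.
Mid-ability (own payoff 156 − 9.1×4 = 119.6): to s=0 gives 73 → no gain ✓; to s=21 gives 186 − 9.1×21 = -5.1 → no gain ✓.
5 of the 6 constraints hold; not an equilibrium.

5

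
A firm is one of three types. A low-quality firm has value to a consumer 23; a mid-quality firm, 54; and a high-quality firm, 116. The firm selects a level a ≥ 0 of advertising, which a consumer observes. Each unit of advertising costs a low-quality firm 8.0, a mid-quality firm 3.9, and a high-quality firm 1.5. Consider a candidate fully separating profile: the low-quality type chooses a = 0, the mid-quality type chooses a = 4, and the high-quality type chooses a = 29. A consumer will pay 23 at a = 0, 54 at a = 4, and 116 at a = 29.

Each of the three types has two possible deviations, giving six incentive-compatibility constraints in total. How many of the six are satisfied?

Low-quality (own payoff 23): to a=4 gives 54 − 8.0×4 = 22 → no gain ✓; to a=29 gives 116 − 8.0×29 = -116 → no gain ✓.
High-quality (own payoff 116 − 1.5×29 = 72.5): to a=0 gives 23 → no gain ✓; to a=4 gives 54 − 1.5×4 = 48 → no gain ✓.
Mid-quality (own payoff 54 − 3.9×4 = 38.4): to a=0 gives 23 → no gain ✓; to a=29 gives 116 − 3.9×29 = 2.9 → no gain ✓.
6 of the 6 constraints hold; this profile is a separating equilibrium.

6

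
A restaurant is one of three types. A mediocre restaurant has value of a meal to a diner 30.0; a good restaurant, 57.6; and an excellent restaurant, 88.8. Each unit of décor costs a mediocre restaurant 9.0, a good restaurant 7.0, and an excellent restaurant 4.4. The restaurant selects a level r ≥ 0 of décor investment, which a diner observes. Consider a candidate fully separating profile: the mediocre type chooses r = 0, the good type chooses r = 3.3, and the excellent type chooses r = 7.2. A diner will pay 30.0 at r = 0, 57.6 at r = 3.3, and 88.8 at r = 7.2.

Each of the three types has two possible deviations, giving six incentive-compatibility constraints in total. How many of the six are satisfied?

Good (own payoff 57.6 − 7.0×3.3 = 34.5): to r=0 gives 30.0 → no gain ✓; to r=7.2 gives 88.8 − 7.0×7.2 = 38.4 → profitable ✗.
Excellent (own payoff 88.8 − 4.4×7.2 = 57.12): to r=0 gives 30.0 → no gain ✓; to r=3.3 gives 57.6 − 4.4×3.3 = 43.08 → no gain ✓.
Mediocre (own payoff 30.0): to r=3.3 gives 57.6 − 9.0×3.3 = 27.9 → no gain ✓; to r=7.2 gives 88.8 − 9.0×7.2 = 24 → no gain ✓.
5 of the 6 constraints hold; not an equilibrium.

5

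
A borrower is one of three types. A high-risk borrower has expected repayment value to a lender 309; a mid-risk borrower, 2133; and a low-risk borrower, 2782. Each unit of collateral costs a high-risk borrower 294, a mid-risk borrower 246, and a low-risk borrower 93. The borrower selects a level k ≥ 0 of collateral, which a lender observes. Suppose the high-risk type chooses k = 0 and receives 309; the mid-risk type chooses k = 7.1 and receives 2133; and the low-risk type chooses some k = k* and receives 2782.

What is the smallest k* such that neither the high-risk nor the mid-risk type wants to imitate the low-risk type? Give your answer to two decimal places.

High-risk type (on-path payoff 309) won't mimic when 309 ≥ 2782 − 294·k*, i.e. k* ≥ 8.41.
Mid-risk type (on-path payoff 2133 − 246×7.1 = 386.4) won't mimic when 386.4 ≥ 2782 − 246·k*, i.e. k* ≥ 9.74.
Both must hold, so k* = max(8.41, 9.74) = 9.74. The mid-risk type's constraint binds.

9.74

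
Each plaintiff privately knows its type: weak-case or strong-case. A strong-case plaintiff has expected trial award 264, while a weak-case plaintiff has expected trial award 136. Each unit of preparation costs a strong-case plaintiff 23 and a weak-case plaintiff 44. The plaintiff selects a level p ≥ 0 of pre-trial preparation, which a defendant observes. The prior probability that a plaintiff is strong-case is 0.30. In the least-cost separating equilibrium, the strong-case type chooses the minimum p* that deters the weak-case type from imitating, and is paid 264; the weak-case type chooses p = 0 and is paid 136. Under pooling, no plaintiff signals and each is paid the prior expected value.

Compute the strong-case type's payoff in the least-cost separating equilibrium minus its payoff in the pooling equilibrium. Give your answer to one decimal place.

Least-cost separating signal: p* solves 136 = 264 − 44·p*, so p* = (264 − 136)/44 ≈ 2.9091.
Strong-case type's separating payoff: 264 − 23 × p* = 264 − 23 × (264 − 136)/44 = 264 − 2944/44 ≈ 197.091.
Pooling payoff: 0.30 × 264 + 0.70 × 136 = 174.4.
Difference: 197.091 − 174.4 = 22.691, i.e. 22.7 to one decimal place.
The strong-case type prefers to separate.

22.7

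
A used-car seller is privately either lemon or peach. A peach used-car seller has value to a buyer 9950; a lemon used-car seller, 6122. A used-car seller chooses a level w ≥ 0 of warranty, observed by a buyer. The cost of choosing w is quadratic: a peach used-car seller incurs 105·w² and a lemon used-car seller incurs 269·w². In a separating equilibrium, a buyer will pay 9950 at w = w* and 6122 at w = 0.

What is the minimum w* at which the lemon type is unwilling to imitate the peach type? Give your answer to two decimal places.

The lemon type at w = 0 receives 6122; imitating at w* yields 9950 − 269·w*².
Indifference: 6122 = 9950 − 269·w*², so w*² = (9950 − 6122) / 269 ≈ 14.2305.
w* = √14.2305 ≈ 3.77.

3.77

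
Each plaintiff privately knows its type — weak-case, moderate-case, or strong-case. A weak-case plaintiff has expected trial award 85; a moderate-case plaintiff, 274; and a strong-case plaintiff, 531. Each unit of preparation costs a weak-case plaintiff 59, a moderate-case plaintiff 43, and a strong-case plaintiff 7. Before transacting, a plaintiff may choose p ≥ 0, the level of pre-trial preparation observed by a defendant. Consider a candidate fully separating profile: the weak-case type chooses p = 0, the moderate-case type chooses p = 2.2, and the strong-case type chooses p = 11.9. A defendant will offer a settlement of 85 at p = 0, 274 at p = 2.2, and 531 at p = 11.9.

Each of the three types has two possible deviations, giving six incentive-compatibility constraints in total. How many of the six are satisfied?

5

Moderate-case (own payoff 274 − 43×2.2 = 179.4): to p=0 gives 85 → no gain ✓; to p=11.9 gives 531 − 43×11.9 = 19.3 → no gain ✓.
Weak-case (own payoff 85): to p=2.2 gives 274 − 59×2.2 = 144.2 → profitable ✗; to p=11.9 gives 531 − 59×11.9 = -171.1 → no gain ✓.
Strong-case (own payoff 531 − 7×11.9 = 447.7): to p=0 gives 85 → no gain ✓; to p=2.2 gives 274 − 7×2.2 = 258.6 → no gain ✓.
5 of the 6 constraints hold; not an equilibrium.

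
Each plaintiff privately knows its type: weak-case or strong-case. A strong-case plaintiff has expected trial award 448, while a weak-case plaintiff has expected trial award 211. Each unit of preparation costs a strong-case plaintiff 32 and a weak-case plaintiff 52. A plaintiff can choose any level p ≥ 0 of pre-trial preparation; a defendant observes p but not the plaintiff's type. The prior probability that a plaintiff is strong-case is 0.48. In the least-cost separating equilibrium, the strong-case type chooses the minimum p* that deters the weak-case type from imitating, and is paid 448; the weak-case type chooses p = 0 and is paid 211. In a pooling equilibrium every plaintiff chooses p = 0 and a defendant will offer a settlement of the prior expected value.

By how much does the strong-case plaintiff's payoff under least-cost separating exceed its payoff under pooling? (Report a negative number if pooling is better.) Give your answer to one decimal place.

-22.6

Least-cost separating signal: p* solves 211 = 448 − 52·p*, so p* = (448 − 211)/52 ≈ 4.5577.
Strong-case type's separating payoff: 448 − 32 × p* = 448 − 32 × (448 − 211)/52 = 448 − 7584/52 ≈ 302.154.
Pooling payoff: 0.48 × 448 + 0.52 × 211 = 324.76.
Difference: 302.154 − 324.76 = -22.606, i.e. -22.6 to one decimal place.
The strong-case type would prefer the pooling outcome.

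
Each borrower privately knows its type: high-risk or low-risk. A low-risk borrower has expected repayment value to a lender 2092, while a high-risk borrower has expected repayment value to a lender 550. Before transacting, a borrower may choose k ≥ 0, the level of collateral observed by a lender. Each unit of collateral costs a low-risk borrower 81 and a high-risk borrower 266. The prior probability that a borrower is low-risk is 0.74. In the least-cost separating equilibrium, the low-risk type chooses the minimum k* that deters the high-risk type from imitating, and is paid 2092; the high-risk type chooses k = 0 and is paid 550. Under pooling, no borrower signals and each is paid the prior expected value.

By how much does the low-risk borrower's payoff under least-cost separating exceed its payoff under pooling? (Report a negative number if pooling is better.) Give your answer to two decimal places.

-68.64

Least-cost separating signal: k* solves 550 = 2092 − 266·k*, so k* = (2092 − 550)/266 ≈ 5.7970.
Low-risk type's separating payoff: 2092 − 81 × k* = 2092 − 81 × (2092 − 550)/266 = 2092 − 124902/266 ≈ 1622.4436.
Pooling payoff: 0.74 × 2092 + 0.26 × 550 = 1691.08.
Difference: 1622.4436 − 1691.08 = -68.6364, i.e. -68.64 to two decimal places.
The low-risk type would prefer the pooling outcome.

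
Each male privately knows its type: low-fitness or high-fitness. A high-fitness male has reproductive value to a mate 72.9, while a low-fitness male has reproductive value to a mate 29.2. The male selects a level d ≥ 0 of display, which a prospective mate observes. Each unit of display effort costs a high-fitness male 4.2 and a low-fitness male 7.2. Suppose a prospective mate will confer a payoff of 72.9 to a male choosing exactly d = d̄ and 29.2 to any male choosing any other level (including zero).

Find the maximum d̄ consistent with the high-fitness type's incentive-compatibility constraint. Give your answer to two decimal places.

Choosing d̄ yields the high-fitness type 72.9 − 4.2·d̄; choosing zero yields 29.2.
The high-fitness type is indifferent at 72.9 − 4.2·d̄ = 29.2, i.e. d̄ = (72.9 − 29.2) / 4.2 ≈ 10.40.
For any d̄ above 10.40 the high-fitness type would rather pool at zero, so separation collapses.

10.40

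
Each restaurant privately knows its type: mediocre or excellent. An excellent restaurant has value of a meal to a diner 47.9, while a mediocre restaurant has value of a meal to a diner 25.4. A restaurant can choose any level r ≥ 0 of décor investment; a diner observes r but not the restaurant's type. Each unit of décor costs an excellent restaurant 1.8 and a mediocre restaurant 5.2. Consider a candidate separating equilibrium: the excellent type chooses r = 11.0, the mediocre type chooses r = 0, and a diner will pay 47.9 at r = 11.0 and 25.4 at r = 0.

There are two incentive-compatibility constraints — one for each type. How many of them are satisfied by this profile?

2

Excellent type: signal → 47.9 − 1.8 × 11.0 = 28.1; deviate to 0 → 25.4. IC holds (28.1 ≥ 25.4).
Mediocre type: stay at 0 → 25.4; mimic → 47.9 − 5.2 × 11.0 = -9.3. IC holds (25.4 ≥ -9.3).
2 of 2 constraints hold, so this is a separating equilibrium.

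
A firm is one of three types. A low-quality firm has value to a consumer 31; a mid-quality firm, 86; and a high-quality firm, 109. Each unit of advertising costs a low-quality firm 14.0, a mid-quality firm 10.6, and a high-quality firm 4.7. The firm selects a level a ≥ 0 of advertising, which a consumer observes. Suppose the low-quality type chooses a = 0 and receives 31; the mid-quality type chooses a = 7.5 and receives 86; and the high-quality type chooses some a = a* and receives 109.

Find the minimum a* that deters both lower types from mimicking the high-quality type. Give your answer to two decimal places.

9.67

Low-quality type (on-path payoff 31) won't mimic when 31 ≥ 109 − 14.0·a*, i.e. a* ≥ 5.57.
Mid-quality type (on-path payoff 86 − 10.6×7.5 = 6.5) won't mimic when 6.5 ≥ 109 − 10.6·a*, i.e. a* ≥ 9.67.
Both must hold, so a* = max(5.57, 9.67) = 9.67. The mid-quality type's constraint binds.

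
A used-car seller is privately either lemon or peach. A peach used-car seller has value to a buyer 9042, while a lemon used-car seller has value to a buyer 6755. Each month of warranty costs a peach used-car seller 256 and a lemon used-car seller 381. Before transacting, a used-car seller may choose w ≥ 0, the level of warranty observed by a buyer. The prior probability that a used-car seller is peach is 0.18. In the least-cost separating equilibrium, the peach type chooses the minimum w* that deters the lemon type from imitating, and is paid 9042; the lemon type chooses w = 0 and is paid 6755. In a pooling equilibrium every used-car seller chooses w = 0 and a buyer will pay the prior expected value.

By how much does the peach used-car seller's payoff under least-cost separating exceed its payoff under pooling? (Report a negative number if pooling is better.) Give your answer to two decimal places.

338.67

Least-cost separating signal: w* solves 6755 = 9042 − 381·w*, so w* = (9042 − 6755)/381 ≈ 6.0026.
Peach type's separating payoff: 9042 − 256 × w* = 9042 − 256 × (9042 − 6755)/381 = 9042 − 585472/381 ≈ 7505.3281.
Pooling payoff: 0.18 × 9042 + 0.82 × 6755 = 7166.66.
Difference: 7505.3281 − 7166.66 = 338.6681, i.e. 338.67 to two decimal places.
The peach type prefers to separate.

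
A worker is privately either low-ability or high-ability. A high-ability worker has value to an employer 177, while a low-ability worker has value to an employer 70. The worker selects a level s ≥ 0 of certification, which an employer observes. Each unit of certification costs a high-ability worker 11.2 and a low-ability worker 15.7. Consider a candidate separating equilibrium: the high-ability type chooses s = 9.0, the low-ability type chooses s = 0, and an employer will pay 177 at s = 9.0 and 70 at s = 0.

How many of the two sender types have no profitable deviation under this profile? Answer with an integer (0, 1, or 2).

Low-ability type: stay at 0 → 70; mimic → 177 − 15.7 × 9.0 = 35.7. IC holds (70 ≥ 35.7).
High-ability type: signal → 177 − 11.2 × 9.0 = 76.2; deviate to 0 → 70. IC holds (76.2 ≥ 70).
2 of 2 constraints hold, so this is a separating equilibrium.

2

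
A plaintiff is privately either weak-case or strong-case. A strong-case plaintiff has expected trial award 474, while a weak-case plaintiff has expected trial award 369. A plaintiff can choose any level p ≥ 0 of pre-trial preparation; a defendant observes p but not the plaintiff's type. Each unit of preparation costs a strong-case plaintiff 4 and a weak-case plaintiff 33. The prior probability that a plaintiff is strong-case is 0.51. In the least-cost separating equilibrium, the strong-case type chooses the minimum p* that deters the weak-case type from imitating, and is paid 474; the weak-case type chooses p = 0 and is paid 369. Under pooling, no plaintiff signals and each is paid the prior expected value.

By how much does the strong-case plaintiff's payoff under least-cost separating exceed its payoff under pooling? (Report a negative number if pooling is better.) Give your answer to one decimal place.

38.7

Least-cost separating signal: p* solves 369 = 474 − 33·p*, so p* = (474 − 369)/33 ≈ 3.1818.
Strong-case type's separating payoff: 474 − 4 × p* = 474 − 4 × (474 − 369)/33 = 474 − 420/33 ≈ 461.273.
Pooling payoff: 0.51 × 474 + 0.49 × 369 = 422.55.
Difference: 461.273 − 422.55 = 38.723, i.e. 38.7 to one decimal place.
The strong-case type prefers to separate.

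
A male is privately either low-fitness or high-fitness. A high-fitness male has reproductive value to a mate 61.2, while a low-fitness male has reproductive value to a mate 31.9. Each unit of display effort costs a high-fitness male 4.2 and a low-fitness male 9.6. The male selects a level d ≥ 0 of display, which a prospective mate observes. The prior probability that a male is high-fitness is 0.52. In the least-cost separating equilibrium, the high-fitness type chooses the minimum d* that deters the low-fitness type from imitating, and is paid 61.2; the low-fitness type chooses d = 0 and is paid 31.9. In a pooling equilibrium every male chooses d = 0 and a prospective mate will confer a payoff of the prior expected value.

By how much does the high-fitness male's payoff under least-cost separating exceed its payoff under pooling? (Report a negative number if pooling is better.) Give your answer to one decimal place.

Least-cost separating signal: d* solves 31.9 = 61.2 − 9.6·d*, so d* = (61.2 − 31.9)/9.6 ≈ 3.0521.
High-fitness type's separating payoff: 61.2 − 4.2 × d* = 61.2 − 4.2 × (61.2 − 31.9)/9.6 = 61.2 − 123.06/9.6 ≈ 48.381.
Pooling payoff: 0.52 × 61.2 + 0.48 × 31.9 = 47.136.
Difference: 48.381 − 47.136 = 1.245, i.e. 1.2 to one decimal place.
The high-fitness type prefers to separate.

1.2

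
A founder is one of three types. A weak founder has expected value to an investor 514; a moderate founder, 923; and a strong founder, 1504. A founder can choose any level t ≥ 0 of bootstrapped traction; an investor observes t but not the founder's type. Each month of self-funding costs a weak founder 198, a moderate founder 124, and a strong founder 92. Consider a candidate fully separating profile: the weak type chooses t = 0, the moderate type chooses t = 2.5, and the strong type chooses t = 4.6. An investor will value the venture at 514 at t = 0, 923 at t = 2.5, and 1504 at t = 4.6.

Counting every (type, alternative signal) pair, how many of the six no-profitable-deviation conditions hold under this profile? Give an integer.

4

Weak (own payoff 514): to t=2.5 gives 923 − 198×2.5 = 428 → no gain ✓; to t=4.6 gives 1504 − 198×4.6 = 593.2 → profitable ✗.
Strong (own payoff 1504 − 92×4.6 = 1080.8): to t=0 gives 514 → no gain ✓; to t=2.5 gives 923 − 92×2.5 = 693 → no gain ✓.
Moderate (own payoff 923 − 124×2.5 = 613): to t=0 gives 514 → no gain ✓; to t=4.6 gives 1504 − 124×4.6 = 933.6 → profitable ✗.
4 of the 6 constraints hold; not an equilibrium.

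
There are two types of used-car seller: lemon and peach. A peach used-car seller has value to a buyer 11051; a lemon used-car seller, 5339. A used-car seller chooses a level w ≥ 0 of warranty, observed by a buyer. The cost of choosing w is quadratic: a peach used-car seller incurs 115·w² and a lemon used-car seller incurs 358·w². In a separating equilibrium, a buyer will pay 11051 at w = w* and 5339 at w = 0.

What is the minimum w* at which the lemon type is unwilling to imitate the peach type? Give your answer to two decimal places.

3.99

The lemon type at w = 0 receives 5339; imitating at w* yields 11051 − 358·w*².
Indifference: 5339 = 11051 − 358·w*², so w*² = (11051 − 5339) / 358 ≈ 15.9553.
w* = √15.9553 ≈ 3.99.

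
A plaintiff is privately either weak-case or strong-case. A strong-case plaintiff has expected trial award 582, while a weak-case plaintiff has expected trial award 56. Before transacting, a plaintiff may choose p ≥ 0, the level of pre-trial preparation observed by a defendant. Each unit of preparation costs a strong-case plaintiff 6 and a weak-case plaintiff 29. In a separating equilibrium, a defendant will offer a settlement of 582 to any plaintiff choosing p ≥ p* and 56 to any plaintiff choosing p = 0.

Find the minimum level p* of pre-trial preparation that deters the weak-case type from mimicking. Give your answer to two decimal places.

18.14

A weak-case plaintiff choosing p = 0 receives 56.
Imitating at p* instead would pay 582 at cost 29·p*, netting 582 − 29·p*.
Indifference: 56 = 582 − 29·p*, so p* = (582 − 56) / 29 ≈ 18.14.
At p* the weak-case type's incentive constraint just binds; the strong-case type strictly prefers p* since its per-unit cost is lower.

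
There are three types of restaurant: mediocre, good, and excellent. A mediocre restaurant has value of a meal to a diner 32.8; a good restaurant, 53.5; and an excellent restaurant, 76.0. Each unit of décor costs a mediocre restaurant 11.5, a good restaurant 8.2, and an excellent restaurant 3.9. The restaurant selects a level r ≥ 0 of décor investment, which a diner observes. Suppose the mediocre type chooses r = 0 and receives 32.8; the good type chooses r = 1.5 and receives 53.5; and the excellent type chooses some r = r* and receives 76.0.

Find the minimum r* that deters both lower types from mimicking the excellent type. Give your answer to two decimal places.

Mediocre type (on-path payoff 32.8) won't mimic when 32.8 ≥ 76.0 − 11.5·r*, i.e. r* ≥ 3.76.
Good type (on-path payoff 53.5 − 8.2×1.5 = 41.2) won't mimic when 41.2 ≥ 76.0 − 8.2·r*, i.e. r* ≥ 4.24.
Both must hold, so r* = max(3.76, 4.24) = 4.24. The good type's constraint binds.

4.24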